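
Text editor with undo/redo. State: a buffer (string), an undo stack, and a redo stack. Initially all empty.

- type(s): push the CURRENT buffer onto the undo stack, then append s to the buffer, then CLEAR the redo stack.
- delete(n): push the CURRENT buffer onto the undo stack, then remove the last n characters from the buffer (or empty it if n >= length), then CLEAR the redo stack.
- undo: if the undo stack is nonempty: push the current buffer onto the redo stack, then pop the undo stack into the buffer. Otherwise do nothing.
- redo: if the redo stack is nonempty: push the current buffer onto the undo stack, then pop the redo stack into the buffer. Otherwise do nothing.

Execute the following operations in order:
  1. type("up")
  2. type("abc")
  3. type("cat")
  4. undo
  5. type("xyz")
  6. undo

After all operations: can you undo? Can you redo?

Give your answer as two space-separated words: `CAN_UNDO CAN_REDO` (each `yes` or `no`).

After op 1 (type): buf='up' undo_depth=1 redo_depth=0
After op 2 (type): buf='upabc' undo_depth=2 redo_depth=0
After op 3 (type): buf='upabccat' undo_depth=3 redo_depth=0
After op 4 (undo): buf='upabc' undo_depth=2 redo_depth=1
After op 5 (type): buf='upabcxyz' undo_depth=3 redo_depth=0
After op 6 (undo): buf='upabc' undo_depth=2 redo_depth=1

Answer: yes yes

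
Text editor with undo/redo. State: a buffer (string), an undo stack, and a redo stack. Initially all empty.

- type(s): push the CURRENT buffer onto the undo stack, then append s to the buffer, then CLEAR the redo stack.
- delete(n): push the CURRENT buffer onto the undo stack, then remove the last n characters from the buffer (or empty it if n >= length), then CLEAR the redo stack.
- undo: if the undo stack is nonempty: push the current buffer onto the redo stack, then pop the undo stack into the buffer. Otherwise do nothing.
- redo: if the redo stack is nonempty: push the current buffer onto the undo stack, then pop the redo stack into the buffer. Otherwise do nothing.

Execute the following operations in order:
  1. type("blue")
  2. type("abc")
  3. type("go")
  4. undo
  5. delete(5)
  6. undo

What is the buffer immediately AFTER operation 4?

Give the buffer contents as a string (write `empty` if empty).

After op 1 (type): buf='blue' undo_depth=1 redo_depth=0
After op 2 (type): buf='blueabc' undo_depth=2 redo_depth=0
After op 3 (type): buf='blueabcgo' undo_depth=3 redo_depth=0
After op 4 (undo): buf='blueabc' undo_depth=2 redo_depth=1

Answer: blueabc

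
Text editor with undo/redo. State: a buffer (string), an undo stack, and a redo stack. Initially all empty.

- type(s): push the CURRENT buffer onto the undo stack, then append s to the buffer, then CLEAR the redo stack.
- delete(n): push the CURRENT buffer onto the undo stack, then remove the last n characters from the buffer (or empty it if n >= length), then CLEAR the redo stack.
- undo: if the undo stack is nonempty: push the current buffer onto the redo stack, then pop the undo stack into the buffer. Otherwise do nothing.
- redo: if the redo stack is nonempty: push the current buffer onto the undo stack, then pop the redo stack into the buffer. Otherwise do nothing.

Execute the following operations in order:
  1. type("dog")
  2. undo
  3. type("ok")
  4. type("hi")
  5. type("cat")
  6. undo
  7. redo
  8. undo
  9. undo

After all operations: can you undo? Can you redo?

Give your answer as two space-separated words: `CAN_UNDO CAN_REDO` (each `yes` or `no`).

Answer: yes yes

Derivation:
After op 1 (type): buf='dog' undo_depth=1 redo_depth=0
After op 2 (undo): buf='(empty)' undo_depth=0 redo_depth=1
After op 3 (type): buf='ok' undo_depth=1 redo_depth=0
After op 4 (type): buf='okhi' undo_depth=2 redo_depth=0
After op 5 (type): buf='okhicat' undo_depth=3 redo_depth=0
After op 6 (undo): buf='okhi' undo_depth=2 redo_depth=1
After op 7 (redo): buf='okhicat' undo_depth=3 redo_depth=0
After op 8 (undo): buf='okhi' undo_depth=2 redo_depth=1
After op 9 (undo): buf='ok' undo_depth=1 redo_depth=2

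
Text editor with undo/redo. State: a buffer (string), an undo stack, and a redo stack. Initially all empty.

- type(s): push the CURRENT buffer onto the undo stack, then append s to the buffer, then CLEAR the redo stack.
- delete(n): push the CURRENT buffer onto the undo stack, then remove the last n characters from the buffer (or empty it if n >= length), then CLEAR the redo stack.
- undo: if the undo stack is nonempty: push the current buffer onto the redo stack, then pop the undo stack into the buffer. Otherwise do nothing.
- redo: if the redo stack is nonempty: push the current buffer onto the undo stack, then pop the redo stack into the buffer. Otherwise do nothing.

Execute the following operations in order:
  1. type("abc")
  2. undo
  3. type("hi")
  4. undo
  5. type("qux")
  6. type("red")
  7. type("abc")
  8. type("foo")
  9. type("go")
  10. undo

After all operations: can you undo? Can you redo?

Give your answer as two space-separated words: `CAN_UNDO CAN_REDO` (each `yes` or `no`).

After op 1 (type): buf='abc' undo_depth=1 redo_depth=0
After op 2 (undo): buf='(empty)' undo_depth=0 redo_depth=1
After op 3 (type): buf='hi' undo_depth=1 redo_depth=0
After op 4 (undo): buf='(empty)' undo_depth=0 redo_depth=1
After op 5 (type): buf='qux' undo_depth=1 redo_depth=0
After op 6 (type): buf='quxred' undo_depth=2 redo_depth=0
After op 7 (type): buf='quxredabc' undo_depth=3 redo_depth=0
After op 8 (type): buf='quxredabcfoo' undo_depth=4 redo_depth=0
After op 9 (type): buf='quxredabcfoogo' undo_depth=5 redo_depth=0
After op 10 (undo): buf='quxredabcfoo' undo_depth=4 redo_depth=1

Answer: yes yes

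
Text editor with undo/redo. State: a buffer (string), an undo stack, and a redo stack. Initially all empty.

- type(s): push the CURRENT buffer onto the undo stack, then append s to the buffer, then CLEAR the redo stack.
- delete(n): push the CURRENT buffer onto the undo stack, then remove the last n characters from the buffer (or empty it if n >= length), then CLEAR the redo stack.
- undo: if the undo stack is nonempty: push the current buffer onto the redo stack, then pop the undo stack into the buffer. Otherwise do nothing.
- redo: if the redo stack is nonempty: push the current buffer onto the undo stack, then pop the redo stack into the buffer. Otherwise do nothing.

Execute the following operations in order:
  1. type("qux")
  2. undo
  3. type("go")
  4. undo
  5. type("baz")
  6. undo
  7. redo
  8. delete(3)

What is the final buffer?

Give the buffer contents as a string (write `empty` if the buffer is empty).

After op 1 (type): buf='qux' undo_depth=1 redo_depth=0
After op 2 (undo): buf='(empty)' undo_depth=0 redo_depth=1
After op 3 (type): buf='go' undo_depth=1 redo_depth=0
After op 4 (undo): buf='(empty)' undo_depth=0 redo_depth=1
After op 5 (type): buf='baz' undo_depth=1 redo_depth=0
After op 6 (undo): buf='(empty)' undo_depth=0 redo_depth=1
After op 7 (redo): buf='baz' undo_depth=1 redo_depth=0
After op 8 (delete): buf='(empty)' undo_depth=2 redo_depth=0

Answer: empty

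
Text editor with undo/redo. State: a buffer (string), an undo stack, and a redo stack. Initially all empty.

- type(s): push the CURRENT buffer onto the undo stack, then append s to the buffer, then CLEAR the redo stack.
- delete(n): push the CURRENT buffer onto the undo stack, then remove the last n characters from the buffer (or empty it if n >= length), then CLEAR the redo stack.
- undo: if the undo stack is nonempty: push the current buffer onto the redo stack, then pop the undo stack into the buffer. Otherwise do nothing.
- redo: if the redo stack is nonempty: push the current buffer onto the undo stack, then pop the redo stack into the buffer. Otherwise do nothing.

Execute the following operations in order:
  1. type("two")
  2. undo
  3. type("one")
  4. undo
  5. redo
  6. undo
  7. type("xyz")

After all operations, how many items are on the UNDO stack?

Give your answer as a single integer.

Answer: 1

Derivation:
After op 1 (type): buf='two' undo_depth=1 redo_depth=0
After op 2 (undo): buf='(empty)' undo_depth=0 redo_depth=1
After op 3 (type): buf='one' undo_depth=1 redo_depth=0
After op 4 (undo): buf='(empty)' undo_depth=0 redo_depth=1
After op 5 (redo): buf='one' undo_depth=1 redo_depth=0
After op 6 (undo): buf='(empty)' undo_depth=0 redo_depth=1
After op 7 (type): buf='xyz' undo_depth=1 redo_depth=0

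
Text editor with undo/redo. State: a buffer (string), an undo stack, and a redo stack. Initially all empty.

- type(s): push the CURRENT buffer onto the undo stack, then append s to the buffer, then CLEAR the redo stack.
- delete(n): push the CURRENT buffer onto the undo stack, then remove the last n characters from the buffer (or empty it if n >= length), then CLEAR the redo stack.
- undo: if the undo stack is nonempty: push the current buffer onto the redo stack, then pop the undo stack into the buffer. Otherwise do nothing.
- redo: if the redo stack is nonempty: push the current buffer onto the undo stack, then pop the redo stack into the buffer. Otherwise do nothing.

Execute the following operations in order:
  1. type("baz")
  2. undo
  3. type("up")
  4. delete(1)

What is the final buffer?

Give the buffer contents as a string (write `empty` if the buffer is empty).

Answer: u

Derivation:
After op 1 (type): buf='baz' undo_depth=1 redo_depth=0
After op 2 (undo): buf='(empty)' undo_depth=0 redo_depth=1
After op 3 (type): buf='up' undo_depth=1 redo_depth=0
After op 4 (delete): buf='u' undo_depth=2 redo_depth=0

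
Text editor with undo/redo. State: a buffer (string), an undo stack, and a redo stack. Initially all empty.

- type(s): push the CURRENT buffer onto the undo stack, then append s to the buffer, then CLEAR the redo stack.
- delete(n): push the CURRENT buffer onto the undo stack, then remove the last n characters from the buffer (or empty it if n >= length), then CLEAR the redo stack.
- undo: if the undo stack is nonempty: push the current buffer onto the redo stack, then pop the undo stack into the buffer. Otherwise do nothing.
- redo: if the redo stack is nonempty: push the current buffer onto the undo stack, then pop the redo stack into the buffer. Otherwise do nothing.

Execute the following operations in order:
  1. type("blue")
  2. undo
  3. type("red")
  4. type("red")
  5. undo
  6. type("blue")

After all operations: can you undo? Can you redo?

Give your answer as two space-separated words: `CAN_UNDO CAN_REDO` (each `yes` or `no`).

Answer: yes no

Derivation:
After op 1 (type): buf='blue' undo_depth=1 redo_depth=0
After op 2 (undo): buf='(empty)' undo_depth=0 redo_depth=1
After op 3 (type): buf='red' undo_depth=1 redo_depth=0
After op 4 (type): buf='redred' undo_depth=2 redo_depth=0
After op 5 (undo): buf='red' undo_depth=1 redo_depth=1
After op 6 (type): buf='redblue' undo_depth=2 redo_depth=0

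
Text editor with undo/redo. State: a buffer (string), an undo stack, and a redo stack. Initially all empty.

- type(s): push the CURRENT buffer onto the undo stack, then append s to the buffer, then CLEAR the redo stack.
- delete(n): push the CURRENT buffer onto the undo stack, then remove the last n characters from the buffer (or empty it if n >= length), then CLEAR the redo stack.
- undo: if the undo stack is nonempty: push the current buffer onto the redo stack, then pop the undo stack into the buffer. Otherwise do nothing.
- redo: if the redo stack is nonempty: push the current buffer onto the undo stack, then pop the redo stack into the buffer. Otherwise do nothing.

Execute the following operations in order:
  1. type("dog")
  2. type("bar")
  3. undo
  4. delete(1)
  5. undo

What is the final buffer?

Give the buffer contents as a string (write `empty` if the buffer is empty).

Answer: dog

Derivation:
After op 1 (type): buf='dog' undo_depth=1 redo_depth=0
After op 2 (type): buf='dogbar' undo_depth=2 redo_depth=0
After op 3 (undo): buf='dog' undo_depth=1 redo_depth=1
After op 4 (delete): buf='do' undo_depth=2 redo_depth=0
After op 5 (undo): buf='dog' undo_depth=1 redo_depth=1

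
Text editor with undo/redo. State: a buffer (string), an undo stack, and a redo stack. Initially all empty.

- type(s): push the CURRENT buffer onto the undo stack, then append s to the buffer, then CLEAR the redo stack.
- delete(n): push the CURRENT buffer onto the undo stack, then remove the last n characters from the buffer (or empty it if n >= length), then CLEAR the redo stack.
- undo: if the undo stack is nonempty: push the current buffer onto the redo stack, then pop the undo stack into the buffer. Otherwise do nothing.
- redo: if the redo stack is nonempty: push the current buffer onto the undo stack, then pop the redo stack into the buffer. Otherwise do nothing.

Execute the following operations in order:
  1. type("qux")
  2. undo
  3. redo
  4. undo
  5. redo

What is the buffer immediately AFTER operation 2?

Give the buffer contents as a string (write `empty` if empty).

Answer: empty

Derivation:
After op 1 (type): buf='qux' undo_depth=1 redo_depth=0
After op 2 (undo): buf='(empty)' undo_depth=0 redo_depth=1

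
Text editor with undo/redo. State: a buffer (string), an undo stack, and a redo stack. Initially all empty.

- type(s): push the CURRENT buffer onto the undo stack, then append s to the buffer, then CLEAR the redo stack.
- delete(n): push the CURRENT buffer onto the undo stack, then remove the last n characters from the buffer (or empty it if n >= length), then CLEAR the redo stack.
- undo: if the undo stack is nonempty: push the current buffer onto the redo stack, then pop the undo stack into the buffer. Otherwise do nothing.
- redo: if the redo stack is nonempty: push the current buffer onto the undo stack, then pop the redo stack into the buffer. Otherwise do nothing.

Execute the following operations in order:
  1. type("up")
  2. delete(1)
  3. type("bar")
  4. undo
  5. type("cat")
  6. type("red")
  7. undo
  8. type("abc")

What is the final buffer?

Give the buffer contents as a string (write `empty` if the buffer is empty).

After op 1 (type): buf='up' undo_depth=1 redo_depth=0
After op 2 (delete): buf='u' undo_depth=2 redo_depth=0
After op 3 (type): buf='ubar' undo_depth=3 redo_depth=0
After op 4 (undo): buf='u' undo_depth=2 redo_depth=1
After op 5 (type): buf='ucat' undo_depth=3 redo_depth=0
After op 6 (type): buf='ucatred' undo_depth=4 redo_depth=0
After op 7 (undo): buf='ucat' undo_depth=3 redo_depth=1
After op 8 (type): buf='ucatabc' undo_depth=4 redo_depth=0

Answer: ucatabc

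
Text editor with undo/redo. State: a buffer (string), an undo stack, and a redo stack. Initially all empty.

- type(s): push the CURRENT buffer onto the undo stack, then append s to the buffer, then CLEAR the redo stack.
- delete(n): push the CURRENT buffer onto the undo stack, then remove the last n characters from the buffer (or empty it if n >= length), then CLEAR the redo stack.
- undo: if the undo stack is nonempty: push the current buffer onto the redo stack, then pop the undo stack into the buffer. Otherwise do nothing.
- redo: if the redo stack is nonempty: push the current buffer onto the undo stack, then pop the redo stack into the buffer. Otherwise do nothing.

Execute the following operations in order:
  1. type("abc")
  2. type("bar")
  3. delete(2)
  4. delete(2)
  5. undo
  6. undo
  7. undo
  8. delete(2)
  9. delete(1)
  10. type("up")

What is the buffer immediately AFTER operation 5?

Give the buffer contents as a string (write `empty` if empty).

Answer: abcb

Derivation:
After op 1 (type): buf='abc' undo_depth=1 redo_depth=0
After op 2 (type): buf='abcbar' undo_depth=2 redo_depth=0
After op 3 (delete): buf='abcb' undo_depth=3 redo_depth=0
After op 4 (delete): buf='ab' undo_depth=4 redo_depth=0
After op 5 (undo): buf='abcb' undo_depth=3 redo_depth=1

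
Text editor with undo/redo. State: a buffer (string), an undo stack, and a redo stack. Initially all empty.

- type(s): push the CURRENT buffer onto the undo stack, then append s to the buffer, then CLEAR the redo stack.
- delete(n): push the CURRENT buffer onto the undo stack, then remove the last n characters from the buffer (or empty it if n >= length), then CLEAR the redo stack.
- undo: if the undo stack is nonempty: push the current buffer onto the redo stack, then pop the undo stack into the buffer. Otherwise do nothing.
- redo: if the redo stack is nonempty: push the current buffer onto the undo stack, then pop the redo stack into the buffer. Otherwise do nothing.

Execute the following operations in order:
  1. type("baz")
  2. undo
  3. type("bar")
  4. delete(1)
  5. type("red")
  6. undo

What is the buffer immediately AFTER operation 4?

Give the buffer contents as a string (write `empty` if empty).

Answer: ba

Derivation:
After op 1 (type): buf='baz' undo_depth=1 redo_depth=0
After op 2 (undo): buf='(empty)' undo_depth=0 redo_depth=1
After op 3 (type): buf='bar' undo_depth=1 redo_depth=0
After op 4 (delete): buf='ba' undo_depth=2 redo_depth=0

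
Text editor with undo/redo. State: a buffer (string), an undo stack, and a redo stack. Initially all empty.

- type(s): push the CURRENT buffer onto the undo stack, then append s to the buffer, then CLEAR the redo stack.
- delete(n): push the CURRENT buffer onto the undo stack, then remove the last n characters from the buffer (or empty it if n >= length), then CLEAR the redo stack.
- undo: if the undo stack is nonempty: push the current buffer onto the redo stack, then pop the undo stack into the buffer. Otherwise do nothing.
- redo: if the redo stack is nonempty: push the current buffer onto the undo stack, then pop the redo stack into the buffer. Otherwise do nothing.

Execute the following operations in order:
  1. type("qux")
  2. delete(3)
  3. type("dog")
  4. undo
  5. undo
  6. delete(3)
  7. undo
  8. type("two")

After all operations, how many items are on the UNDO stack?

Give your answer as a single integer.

After op 1 (type): buf='qux' undo_depth=1 redo_depth=0
After op 2 (delete): buf='(empty)' undo_depth=2 redo_depth=0
After op 3 (type): buf='dog' undo_depth=3 redo_depth=0
After op 4 (undo): buf='(empty)' undo_depth=2 redo_depth=1
After op 5 (undo): buf='qux' undo_depth=1 redo_depth=2
After op 6 (delete): buf='(empty)' undo_depth=2 redo_depth=0
After op 7 (undo): buf='qux' undo_depth=1 redo_depth=1
After op 8 (type): buf='quxtwo' undo_depth=2 redo_depth=0

Answer: 2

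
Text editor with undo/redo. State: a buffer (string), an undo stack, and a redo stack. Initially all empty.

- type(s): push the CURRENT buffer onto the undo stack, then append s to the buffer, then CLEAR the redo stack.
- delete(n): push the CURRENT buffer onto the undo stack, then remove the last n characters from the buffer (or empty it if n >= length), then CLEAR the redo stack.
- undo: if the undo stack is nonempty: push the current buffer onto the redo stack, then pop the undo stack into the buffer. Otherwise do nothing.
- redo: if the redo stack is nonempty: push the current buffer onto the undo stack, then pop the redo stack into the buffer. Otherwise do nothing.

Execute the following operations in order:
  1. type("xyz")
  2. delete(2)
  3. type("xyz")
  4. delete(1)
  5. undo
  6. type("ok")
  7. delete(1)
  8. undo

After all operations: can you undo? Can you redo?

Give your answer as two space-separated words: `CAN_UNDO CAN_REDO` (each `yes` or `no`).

After op 1 (type): buf='xyz' undo_depth=1 redo_depth=0
After op 2 (delete): buf='x' undo_depth=2 redo_depth=0
After op 3 (type): buf='xxyz' undo_depth=3 redo_depth=0
After op 4 (delete): buf='xxy' undo_depth=4 redo_depth=0
After op 5 (undo): buf='xxyz' undo_depth=3 redo_depth=1
After op 6 (type): buf='xxyzok' undo_depth=4 redo_depth=0
After op 7 (delete): buf='xxyzo' undo_depth=5 redo_depth=0
After op 8 (undo): buf='xxyzok' undo_depth=4 redo_depth=1

Answer: yes yes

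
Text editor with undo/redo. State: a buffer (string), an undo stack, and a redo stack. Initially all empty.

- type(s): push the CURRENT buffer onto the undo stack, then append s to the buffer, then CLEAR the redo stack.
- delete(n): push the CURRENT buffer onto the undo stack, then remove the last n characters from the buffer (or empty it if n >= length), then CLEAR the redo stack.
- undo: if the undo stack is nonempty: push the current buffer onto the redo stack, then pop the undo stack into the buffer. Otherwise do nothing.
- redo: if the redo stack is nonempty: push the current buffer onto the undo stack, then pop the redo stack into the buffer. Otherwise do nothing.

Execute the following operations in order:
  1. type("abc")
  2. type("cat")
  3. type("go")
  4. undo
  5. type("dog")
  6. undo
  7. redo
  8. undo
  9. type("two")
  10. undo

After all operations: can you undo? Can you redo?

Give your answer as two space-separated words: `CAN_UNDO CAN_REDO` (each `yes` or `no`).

Answer: yes yes

Derivation:
After op 1 (type): buf='abc' undo_depth=1 redo_depth=0
After op 2 (type): buf='abccat' undo_depth=2 redo_depth=0
After op 3 (type): buf='abccatgo' undo_depth=3 redo_depth=0
After op 4 (undo): buf='abccat' undo_depth=2 redo_depth=1
After op 5 (type): buf='abccatdog' undo_depth=3 redo_depth=0
After op 6 (undo): buf='abccat' undo_depth=2 redo_depth=1
After op 7 (redo): buf='abccatdog' undo_depth=3 redo_depth=0
After op 8 (undo): buf='abccat' undo_depth=2 redo_depth=1
After op 9 (type): buf='abccattwo' undo_depth=3 redo_depth=0
After op 10 (undo): buf='abccat' undo_depth=2 redo_depth=1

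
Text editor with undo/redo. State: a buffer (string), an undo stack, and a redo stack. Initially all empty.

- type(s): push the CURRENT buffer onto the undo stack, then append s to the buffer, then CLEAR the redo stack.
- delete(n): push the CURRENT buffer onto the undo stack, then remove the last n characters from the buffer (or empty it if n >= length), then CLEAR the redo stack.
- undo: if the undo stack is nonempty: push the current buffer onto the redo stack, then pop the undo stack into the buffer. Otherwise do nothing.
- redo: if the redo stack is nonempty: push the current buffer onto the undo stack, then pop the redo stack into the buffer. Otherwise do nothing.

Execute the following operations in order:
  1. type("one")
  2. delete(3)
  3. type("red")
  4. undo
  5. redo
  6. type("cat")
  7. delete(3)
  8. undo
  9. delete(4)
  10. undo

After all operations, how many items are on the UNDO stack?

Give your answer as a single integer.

After op 1 (type): buf='one' undo_depth=1 redo_depth=0
After op 2 (delete): buf='(empty)' undo_depth=2 redo_depth=0
After op 3 (type): buf='red' undo_depth=3 redo_depth=0
After op 4 (undo): buf='(empty)' undo_depth=2 redo_depth=1
After op 5 (redo): buf='red' undo_depth=3 redo_depth=0
After op 6 (type): buf='redcat' undo_depth=4 redo_depth=0
After op 7 (delete): buf='red' undo_depth=5 redo_depth=0
After op 8 (undo): buf='redcat' undo_depth=4 redo_depth=1
After op 9 (delete): buf='re' undo_depth=5 redo_depth=0
After op 10 (undo): buf='redcat' undo_depth=4 redo_depth=1

Answer: 4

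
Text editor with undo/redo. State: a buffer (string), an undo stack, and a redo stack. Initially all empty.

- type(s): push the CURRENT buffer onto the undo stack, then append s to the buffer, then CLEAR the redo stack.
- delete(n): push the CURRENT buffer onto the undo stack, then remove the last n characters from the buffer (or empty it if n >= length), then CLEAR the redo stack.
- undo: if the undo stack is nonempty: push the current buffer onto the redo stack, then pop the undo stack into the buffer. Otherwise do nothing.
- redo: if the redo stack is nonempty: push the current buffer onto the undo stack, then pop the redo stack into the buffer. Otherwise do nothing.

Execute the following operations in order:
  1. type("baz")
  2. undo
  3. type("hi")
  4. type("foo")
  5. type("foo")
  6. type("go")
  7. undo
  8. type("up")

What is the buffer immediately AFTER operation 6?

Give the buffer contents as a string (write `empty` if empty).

After op 1 (type): buf='baz' undo_depth=1 redo_depth=0
After op 2 (undo): buf='(empty)' undo_depth=0 redo_depth=1
After op 3 (type): buf='hi' undo_depth=1 redo_depth=0
After op 4 (type): buf='hifoo' undo_depth=2 redo_depth=0
After op 5 (type): buf='hifoofoo' undo_depth=3 redo_depth=0
After op 6 (type): buf='hifoofoogo' undo_depth=4 redo_depth=0

Answer: hifoofoogo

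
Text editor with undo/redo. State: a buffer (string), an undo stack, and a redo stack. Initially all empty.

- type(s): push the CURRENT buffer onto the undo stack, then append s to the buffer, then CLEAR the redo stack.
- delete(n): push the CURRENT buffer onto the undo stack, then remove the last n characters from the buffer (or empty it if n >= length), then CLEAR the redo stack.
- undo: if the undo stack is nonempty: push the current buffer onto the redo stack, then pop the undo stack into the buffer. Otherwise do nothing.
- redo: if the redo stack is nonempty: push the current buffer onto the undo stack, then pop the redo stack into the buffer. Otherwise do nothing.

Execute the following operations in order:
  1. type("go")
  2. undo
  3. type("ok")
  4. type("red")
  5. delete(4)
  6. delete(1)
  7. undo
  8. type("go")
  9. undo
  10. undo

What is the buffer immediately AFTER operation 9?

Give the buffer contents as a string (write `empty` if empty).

Answer: o

Derivation:
After op 1 (type): buf='go' undo_depth=1 redo_depth=0
After op 2 (undo): buf='(empty)' undo_depth=0 redo_depth=1
After op 3 (type): buf='ok' undo_depth=1 redo_depth=0
After op 4 (type): buf='okred' undo_depth=2 redo_depth=0
After op 5 (delete): buf='o' undo_depth=3 redo_depth=0
After op 6 (delete): buf='(empty)' undo_depth=4 redo_depth=0
After op 7 (undo): buf='o' undo_depth=3 redo_depth=1
After op 8 (type): buf='ogo' undo_depth=4 redo_depth=0
After op 9 (undo): buf='o' undo_depth=3 redo_depth=1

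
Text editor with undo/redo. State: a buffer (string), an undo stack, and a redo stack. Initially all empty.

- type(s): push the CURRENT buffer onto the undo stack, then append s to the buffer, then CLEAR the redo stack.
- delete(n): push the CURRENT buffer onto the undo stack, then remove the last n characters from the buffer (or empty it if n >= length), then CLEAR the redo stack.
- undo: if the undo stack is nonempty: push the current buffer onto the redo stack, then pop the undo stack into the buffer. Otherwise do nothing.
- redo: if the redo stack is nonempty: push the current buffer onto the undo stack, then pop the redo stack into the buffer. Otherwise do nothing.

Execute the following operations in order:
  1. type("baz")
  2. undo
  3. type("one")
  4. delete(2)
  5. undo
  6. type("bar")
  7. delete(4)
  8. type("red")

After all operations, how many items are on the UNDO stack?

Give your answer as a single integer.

After op 1 (type): buf='baz' undo_depth=1 redo_depth=0
After op 2 (undo): buf='(empty)' undo_depth=0 redo_depth=1
After op 3 (type): buf='one' undo_depth=1 redo_depth=0
After op 4 (delete): buf='o' undo_depth=2 redo_depth=0
After op 5 (undo): buf='one' undo_depth=1 redo_depth=1
After op 6 (type): buf='onebar' undo_depth=2 redo_depth=0
After op 7 (delete): buf='on' undo_depth=3 redo_depth=0
After op 8 (type): buf='onred' undo_depth=4 redo_depth=0

Answer: 4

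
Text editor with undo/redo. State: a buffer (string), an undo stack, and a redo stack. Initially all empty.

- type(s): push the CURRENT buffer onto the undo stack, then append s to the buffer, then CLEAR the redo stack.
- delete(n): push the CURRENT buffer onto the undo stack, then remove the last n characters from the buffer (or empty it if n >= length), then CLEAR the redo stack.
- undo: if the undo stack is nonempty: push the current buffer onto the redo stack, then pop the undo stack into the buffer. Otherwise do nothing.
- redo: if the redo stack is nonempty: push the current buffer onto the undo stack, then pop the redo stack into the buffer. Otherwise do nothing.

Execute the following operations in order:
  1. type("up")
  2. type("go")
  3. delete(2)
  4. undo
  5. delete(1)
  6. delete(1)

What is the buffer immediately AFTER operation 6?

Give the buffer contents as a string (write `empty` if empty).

After op 1 (type): buf='up' undo_depth=1 redo_depth=0
After op 2 (type): buf='upgo' undo_depth=2 redo_depth=0
After op 3 (delete): buf='up' undo_depth=3 redo_depth=0
After op 4 (undo): buf='upgo' undo_depth=2 redo_depth=1
After op 5 (delete): buf='upg' undo_depth=3 redo_depth=0
After op 6 (delete): buf='up' undo_depth=4 redo_depth=0

Answer: up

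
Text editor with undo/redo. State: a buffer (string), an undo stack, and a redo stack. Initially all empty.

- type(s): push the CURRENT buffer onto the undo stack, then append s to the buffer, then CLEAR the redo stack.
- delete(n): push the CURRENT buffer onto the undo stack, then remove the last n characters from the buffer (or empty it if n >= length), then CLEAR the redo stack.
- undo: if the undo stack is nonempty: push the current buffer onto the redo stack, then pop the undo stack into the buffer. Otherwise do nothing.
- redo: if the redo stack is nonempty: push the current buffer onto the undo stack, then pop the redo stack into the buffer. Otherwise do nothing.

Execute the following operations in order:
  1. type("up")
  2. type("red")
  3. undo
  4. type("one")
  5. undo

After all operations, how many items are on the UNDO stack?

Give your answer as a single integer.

Answer: 1

Derivation:
After op 1 (type): buf='up' undo_depth=1 redo_depth=0
After op 2 (type): buf='upred' undo_depth=2 redo_depth=0
After op 3 (undo): buf='up' undo_depth=1 redo_depth=1
After op 4 (type): buf='upone' undo_depth=2 redo_depth=0
After op 5 (undo): buf='up' undo_depth=1 redo_depth=1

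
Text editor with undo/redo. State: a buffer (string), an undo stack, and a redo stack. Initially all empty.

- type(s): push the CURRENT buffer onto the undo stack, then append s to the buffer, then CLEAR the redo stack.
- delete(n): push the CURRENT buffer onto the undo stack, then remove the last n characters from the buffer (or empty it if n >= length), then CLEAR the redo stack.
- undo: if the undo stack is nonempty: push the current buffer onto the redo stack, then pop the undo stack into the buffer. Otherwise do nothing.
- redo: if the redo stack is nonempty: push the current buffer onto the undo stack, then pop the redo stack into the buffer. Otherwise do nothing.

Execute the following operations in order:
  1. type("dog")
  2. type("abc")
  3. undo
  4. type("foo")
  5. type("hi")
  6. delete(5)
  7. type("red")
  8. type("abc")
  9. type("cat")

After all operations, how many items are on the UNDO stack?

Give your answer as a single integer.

Answer: 7

Derivation:
After op 1 (type): buf='dog' undo_depth=1 redo_depth=0
After op 2 (type): buf='dogabc' undo_depth=2 redo_depth=0
After op 3 (undo): buf='dog' undo_depth=1 redo_depth=1
After op 4 (type): buf='dogfoo' undo_depth=2 redo_depth=0
After op 5 (type): buf='dogfoohi' undo_depth=3 redo_depth=0
After op 6 (delete): buf='dog' undo_depth=4 redo_depth=0
After op 7 (type): buf='dogred' undo_depth=5 redo_depth=0
After op 8 (type): buf='dogredabc' undo_depth=6 redo_depth=0
After op 9 (type): buf='dogredabccat' undo_depth=7 redo_depth=0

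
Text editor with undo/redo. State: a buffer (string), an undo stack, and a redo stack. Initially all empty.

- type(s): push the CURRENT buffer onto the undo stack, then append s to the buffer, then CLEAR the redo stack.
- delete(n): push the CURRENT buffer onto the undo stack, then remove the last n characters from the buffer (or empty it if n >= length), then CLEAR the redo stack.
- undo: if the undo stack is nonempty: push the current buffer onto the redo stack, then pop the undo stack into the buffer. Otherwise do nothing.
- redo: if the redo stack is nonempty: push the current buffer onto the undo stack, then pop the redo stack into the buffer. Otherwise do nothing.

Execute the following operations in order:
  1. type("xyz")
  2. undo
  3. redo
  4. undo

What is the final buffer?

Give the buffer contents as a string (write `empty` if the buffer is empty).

After op 1 (type): buf='xyz' undo_depth=1 redo_depth=0
After op 2 (undo): buf='(empty)' undo_depth=0 redo_depth=1
After op 3 (redo): buf='xyz' undo_depth=1 redo_depth=0
After op 4 (undo): buf='(empty)' undo_depth=0 redo_depth=1

Answer: empty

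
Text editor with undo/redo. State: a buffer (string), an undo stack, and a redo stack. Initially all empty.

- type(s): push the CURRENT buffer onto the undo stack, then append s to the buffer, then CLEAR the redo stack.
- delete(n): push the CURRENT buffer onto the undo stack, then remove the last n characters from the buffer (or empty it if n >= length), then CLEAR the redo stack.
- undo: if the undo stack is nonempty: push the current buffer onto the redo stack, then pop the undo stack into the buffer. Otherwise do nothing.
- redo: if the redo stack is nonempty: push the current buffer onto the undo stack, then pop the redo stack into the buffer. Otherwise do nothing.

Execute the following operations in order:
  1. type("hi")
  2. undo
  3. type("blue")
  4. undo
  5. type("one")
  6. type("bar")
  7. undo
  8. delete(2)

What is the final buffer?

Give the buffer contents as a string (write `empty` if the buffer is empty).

After op 1 (type): buf='hi' undo_depth=1 redo_depth=0
After op 2 (undo): buf='(empty)' undo_depth=0 redo_depth=1
After op 3 (type): buf='blue' undo_depth=1 redo_depth=0
After op 4 (undo): buf='(empty)' undo_depth=0 redo_depth=1
After op 5 (type): buf='one' undo_depth=1 redo_depth=0
After op 6 (type): buf='onebar' undo_depth=2 redo_depth=0
After op 7 (undo): buf='one' undo_depth=1 redo_depth=1
After op 8 (delete): buf='o' undo_depth=2 redo_depth=0

Answer: o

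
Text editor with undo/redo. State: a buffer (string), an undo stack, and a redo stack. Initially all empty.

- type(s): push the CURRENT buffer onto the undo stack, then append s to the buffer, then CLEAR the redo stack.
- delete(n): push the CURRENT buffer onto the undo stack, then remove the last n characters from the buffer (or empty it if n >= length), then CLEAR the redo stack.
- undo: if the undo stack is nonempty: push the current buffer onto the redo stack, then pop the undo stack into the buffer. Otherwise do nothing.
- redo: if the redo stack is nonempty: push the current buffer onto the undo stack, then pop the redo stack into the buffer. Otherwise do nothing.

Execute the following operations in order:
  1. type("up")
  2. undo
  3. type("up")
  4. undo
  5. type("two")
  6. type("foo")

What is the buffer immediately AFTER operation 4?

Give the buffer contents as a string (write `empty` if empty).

After op 1 (type): buf='up' undo_depth=1 redo_depth=0
After op 2 (undo): buf='(empty)' undo_depth=0 redo_depth=1
After op 3 (type): buf='up' undo_depth=1 redo_depth=0
After op 4 (undo): buf='(empty)' undo_depth=0 redo_depth=1

Answer: empty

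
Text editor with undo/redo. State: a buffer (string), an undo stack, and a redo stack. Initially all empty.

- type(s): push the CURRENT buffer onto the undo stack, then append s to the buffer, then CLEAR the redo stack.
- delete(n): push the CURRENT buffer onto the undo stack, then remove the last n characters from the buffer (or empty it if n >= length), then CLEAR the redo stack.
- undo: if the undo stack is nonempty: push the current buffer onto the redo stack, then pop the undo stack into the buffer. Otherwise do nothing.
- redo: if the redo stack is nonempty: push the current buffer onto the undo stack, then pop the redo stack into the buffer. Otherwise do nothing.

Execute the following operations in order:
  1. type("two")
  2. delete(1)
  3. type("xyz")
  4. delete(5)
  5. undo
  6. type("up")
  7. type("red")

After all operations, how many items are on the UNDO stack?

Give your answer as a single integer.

Answer: 5

Derivation:
After op 1 (type): buf='two' undo_depth=1 redo_depth=0
After op 2 (delete): buf='tw' undo_depth=2 redo_depth=0
After op 3 (type): buf='twxyz' undo_depth=3 redo_depth=0
After op 4 (delete): buf='(empty)' undo_depth=4 redo_depth=0
After op 5 (undo): buf='twxyz' undo_depth=3 redo_depth=1
After op 6 (type): buf='twxyzup' undo_depth=4 redo_depth=0
After op 7 (type): buf='twxyzupred' undo_depth=5 redo_depth=0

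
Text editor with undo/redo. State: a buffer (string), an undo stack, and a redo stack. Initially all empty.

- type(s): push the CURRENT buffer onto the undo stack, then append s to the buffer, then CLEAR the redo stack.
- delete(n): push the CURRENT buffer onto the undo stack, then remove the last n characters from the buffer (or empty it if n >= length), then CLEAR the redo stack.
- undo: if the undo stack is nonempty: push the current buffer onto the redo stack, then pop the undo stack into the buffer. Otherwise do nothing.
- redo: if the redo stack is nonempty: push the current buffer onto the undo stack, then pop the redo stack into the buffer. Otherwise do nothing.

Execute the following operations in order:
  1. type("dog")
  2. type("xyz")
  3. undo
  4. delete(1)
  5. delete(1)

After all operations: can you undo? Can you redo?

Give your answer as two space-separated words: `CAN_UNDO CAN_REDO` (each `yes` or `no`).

After op 1 (type): buf='dog' undo_depth=1 redo_depth=0
After op 2 (type): buf='dogxyz' undo_depth=2 redo_depth=0
After op 3 (undo): buf='dog' undo_depth=1 redo_depth=1
After op 4 (delete): buf='do' undo_depth=2 redo_depth=0
After op 5 (delete): buf='d' undo_depth=3 redo_depth=0

Answer: yes no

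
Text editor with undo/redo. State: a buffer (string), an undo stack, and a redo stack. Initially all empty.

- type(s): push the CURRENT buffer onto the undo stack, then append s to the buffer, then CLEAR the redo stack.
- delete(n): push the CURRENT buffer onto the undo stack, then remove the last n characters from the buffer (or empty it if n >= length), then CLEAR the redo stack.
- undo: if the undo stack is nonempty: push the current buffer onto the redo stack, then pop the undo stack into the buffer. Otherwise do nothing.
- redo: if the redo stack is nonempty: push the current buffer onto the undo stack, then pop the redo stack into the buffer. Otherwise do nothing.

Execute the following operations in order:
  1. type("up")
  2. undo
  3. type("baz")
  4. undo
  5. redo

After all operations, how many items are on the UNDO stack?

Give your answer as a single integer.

After op 1 (type): buf='up' undo_depth=1 redo_depth=0
After op 2 (undo): buf='(empty)' undo_depth=0 redo_depth=1
After op 3 (type): buf='baz' undo_depth=1 redo_depth=0
After op 4 (undo): buf='(empty)' undo_depth=0 redo_depth=1
After op 5 (redo): buf='baz' undo_depth=1 redo_depth=0

Answer: 1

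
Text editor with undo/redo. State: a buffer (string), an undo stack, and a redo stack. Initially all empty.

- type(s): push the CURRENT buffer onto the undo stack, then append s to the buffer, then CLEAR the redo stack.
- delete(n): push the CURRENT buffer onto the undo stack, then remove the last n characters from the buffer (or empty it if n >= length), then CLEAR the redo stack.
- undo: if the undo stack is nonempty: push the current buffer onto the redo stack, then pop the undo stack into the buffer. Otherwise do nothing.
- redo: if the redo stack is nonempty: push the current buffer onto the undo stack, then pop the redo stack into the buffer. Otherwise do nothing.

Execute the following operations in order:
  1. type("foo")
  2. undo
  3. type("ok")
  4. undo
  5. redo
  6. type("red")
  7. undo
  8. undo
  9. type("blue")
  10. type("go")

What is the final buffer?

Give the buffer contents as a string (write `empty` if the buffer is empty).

After op 1 (type): buf='foo' undo_depth=1 redo_depth=0
After op 2 (undo): buf='(empty)' undo_depth=0 redo_depth=1
After op 3 (type): buf='ok' undo_depth=1 redo_depth=0
After op 4 (undo): buf='(empty)' undo_depth=0 redo_depth=1
After op 5 (redo): buf='ok' undo_depth=1 redo_depth=0
After op 6 (type): buf='okred' undo_depth=2 redo_depth=0
After op 7 (undo): buf='ok' undo_depth=1 redo_depth=1
After op 8 (undo): buf='(empty)' undo_depth=0 redo_depth=2
After op 9 (type): buf='blue' undo_depth=1 redo_depth=0
After op 10 (type): buf='bluego' undo_depth=2 redo_depth=0

Answer: bluego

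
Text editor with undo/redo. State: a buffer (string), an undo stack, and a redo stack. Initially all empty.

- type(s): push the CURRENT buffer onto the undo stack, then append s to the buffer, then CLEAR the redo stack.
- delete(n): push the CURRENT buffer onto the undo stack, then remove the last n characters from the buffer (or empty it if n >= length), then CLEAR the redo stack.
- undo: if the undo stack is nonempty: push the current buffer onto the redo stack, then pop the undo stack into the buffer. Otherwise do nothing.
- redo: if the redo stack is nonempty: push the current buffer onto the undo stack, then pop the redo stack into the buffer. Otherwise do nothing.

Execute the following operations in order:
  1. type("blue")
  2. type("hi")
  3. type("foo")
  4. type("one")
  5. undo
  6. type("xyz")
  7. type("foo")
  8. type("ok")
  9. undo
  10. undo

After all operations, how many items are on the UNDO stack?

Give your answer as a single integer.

Answer: 4

Derivation:
After op 1 (type): buf='blue' undo_depth=1 redo_depth=0
After op 2 (type): buf='bluehi' undo_depth=2 redo_depth=0
After op 3 (type): buf='bluehifoo' undo_depth=3 redo_depth=0
After op 4 (type): buf='bluehifooone' undo_depth=4 redo_depth=0
After op 5 (undo): buf='bluehifoo' undo_depth=3 redo_depth=1
After op 6 (type): buf='bluehifooxyz' undo_depth=4 redo_depth=0
After op 7 (type): buf='bluehifooxyzfoo' undo_depth=5 redo_depth=0
After op 8 (type): buf='bluehifooxyzfoook' undo_depth=6 redo_depth=0
After op 9 (undo): buf='bluehifooxyzfoo' undo_depth=5 redo_depth=1
After op 10 (undo): buf='bluehifooxyz' undo_depth=4 redo_depth=2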